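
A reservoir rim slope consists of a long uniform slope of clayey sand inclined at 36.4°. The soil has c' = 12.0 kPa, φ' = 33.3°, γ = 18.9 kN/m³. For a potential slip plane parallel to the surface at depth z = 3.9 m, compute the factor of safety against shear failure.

For an infinite slope with a slip plane parallel to the surface (no pore pressure): FS = [c' + γz cos²β tanφ'] / [γz sinβ cosβ].
γz = 18.9·3.9 = 73.71 kN/m²
Numerator = 12.0 + 73.71·cos²36.4°·tan33.3° = 12.0 + 73.71·0.6479·0.6569 = 43.368 kPa
Denominator = 73.71·sin36.4°·cos36.4° = 73.71·0.5934·0.8049 = 35.207 kPa
FS = 43.368 / 35.207 = 1.232

FS = 1.23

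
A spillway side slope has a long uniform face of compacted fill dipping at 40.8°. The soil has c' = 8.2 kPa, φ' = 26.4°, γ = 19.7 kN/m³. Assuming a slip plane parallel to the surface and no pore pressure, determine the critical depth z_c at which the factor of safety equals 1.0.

z_c = 1.98 m

Setting FS = 1.00 in FS = [c' + γz cos²β tanφ'] / [γz sinβ cosβ] and solving for z:
z = c' / [γ cosβ (FS·sinβ − cosβ·tanφ')]
  = 8.2 / [19.7·cos40.8°·(1.00·sin40.8° − cos40.8°·tan26.4°)]
  = 8.2 / [19.7·0.7570·(1.00·0.6534 − 0.7570·0.4964)]
  = 8.2 / 4.1405 = 1.980 m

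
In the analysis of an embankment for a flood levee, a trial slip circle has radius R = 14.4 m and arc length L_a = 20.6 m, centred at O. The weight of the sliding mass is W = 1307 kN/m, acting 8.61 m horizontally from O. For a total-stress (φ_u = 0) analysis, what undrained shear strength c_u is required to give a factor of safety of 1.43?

FS = c_u·L_a·R / (W·d), so c_u = FS·W·d / (L_a·R).
c_u = 1.43·1307·8.61 / (20.60·14.4) = 16092.2 / 296.64 = 54.25 kPa

c_u = 54.2 kPa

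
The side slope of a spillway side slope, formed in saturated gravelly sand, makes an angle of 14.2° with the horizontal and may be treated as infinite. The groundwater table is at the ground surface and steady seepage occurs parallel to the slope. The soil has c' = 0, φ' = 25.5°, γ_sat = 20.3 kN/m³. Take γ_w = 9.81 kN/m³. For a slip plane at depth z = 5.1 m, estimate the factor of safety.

With seepage parallel to the slope and the water table at the surface, the effective normal stress on the slip plane uses the buoyant unit weight γ' = γ_sat − γ_w while the driving shear stress uses γ_sat:
FS = [c' + γ' z cos²β tanφ'] / [γ_sat z sinβ cosβ]
(For c' = 0 this reduces to FS = (γ'/γ_sat)·tanφ'/tanβ.)
γ' = 20.3 − 9.81 = 10.49 kN/m³
Numerator = 0.0 + 10.49·5.1·cos²14.2°·tan25.5° = 0.0 + 10.49·5.1·0.9398·0.4770 = 23.982 kPa
Denominator = 20.3·5.1·sin14.2°·cos14.2° = 20.3·5.1·0.2453·0.9694 = 24.621 kPa
FS = 23.982 / 24.621 = 0.974

FS = 0.97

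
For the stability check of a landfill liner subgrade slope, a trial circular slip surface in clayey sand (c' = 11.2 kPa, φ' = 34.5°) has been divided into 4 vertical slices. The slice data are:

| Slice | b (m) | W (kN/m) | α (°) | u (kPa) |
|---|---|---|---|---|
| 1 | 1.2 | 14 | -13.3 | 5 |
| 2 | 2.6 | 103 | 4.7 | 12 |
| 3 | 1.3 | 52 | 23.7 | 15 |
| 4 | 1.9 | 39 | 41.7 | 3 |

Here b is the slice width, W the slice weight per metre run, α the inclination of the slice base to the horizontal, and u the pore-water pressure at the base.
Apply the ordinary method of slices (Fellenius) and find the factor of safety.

FS = 3.35

Ordinary method of slices: FS = Σ[c'·Δl_i + (W_i cosα_i − u_i·Δl_i)·tanφ'] / Σ W_i sinα_i, with Δl_i = b_i / cosα_i.
Slice 1: Δl = 1.2/cos(-13.3°) = 1.233 m; N'_1 = 14·cos(-13.3°) − 5·1.233 = 7.5; c'Δl = 13.81; W sinα = -3.2
Slice 2: Δl = 2.6/cos4.7° = 2.609 m; N'_2 = 103·cos4.7° − 12·2.609 = 71.3; c'Δl = 29.22; W sinα = 8.4
Slice 3: Δl = 1.3/cos23.7° = 1.420 m; N'_3 = 52·cos23.7° − 15·1.420 = 26.3; c'Δl = 15.90; W sinα = 20.9
Slice 4: Δl = 1.9/cos41.7° = 2.545 m; N'_4 = 39·cos41.7° − 3·2.545 = 21.5; c'Δl = 28.50; W sinα = 25.9
Σc'Δl = 87.4 kN/m; ΣN' = 126.6 kN/m; ΣW sinα = 52.1 kN/m
Resisting = 87.4 + 126.6·tan34.5° = 87.4 + 87.0 = 174.4 kN/m
FS = 174.4 / 52.1 = 3.351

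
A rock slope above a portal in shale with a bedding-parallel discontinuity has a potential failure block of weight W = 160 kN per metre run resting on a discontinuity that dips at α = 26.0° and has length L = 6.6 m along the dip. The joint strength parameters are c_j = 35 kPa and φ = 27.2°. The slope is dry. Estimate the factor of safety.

FS = 4.35

Resolving the block weight along and normal to the plane and applying the Mohr–Coulomb strength on the joint:
N' = W cosα = 160·cos26.0° = 143.8 kN/m
Driving force T = W sinα = 160·sin26.0° = 70.1 kN/m
Resisting force R = c_j·L + N'·tanφ = 35·6.6 + 143.8·tan27.2° = 231.0 + 73.9 = 304.9 kN/m
FS = R / T = 304.9 / 70.1 = 4.347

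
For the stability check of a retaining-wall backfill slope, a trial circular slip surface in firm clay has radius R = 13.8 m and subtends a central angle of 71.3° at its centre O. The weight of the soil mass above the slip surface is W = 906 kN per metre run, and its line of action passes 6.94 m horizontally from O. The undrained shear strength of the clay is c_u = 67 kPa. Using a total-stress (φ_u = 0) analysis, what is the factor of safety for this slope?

FS = 2.53

Taking moments about the centre O, the resisting moment is provided by the undrained shear strength acting along the arc:
Arc length L_a = R·θ = 13.8·(71.3°·π/180) = 13.8·1.2444 = 17.17 m
M_R = c_u·L_a·R = 67·17.17·13.8 = 15878.1 kN·m/m
M_D = W·d = 906·6.94 = 6287.6 kN·m/m
FS = M_R / M_D = 15878.1 / 6287.6 = 2.525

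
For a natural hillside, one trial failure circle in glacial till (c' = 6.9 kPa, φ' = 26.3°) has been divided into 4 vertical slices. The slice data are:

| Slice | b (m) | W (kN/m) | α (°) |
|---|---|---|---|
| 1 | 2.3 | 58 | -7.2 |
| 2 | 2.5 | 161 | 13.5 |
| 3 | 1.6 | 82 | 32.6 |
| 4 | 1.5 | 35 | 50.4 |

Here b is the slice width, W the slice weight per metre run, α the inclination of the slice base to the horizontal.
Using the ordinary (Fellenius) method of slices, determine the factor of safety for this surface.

FS = 2.11

Ordinary method of slices: FS = Σ[c'·Δl_i + (W_i cosα_i)·tanφ'] / Σ W_i sinα_i, with Δl_i = b_i / cosα_i.
Slice 1: Δl = 2.3/cos(-7.2°) = 2.318 m; N'_1 = 58·cos(-7.2°) = 57.5; c'Δl = 16.00; W sinα = -7.3
Slice 2: Δl = 2.5/cos13.5° = 2.571 m; N'_2 = 161·cos13.5° = 156.6; c'Δl = 17.74; W sinα = 37.6
Slice 3: Δl = 1.6/cos32.6° = 1.899 m; N'_3 = 82·cos32.6° = 69.1; c'Δl = 13.10; W sinα = 44.2
Slice 4: Δl = 1.5/cos50.4° = 2.353 m; N'_4 = 35·cos50.4° = 22.3; c'Δl = 16.24; W sinα = 27.0
Σc'Δl = 63.1 kN/m; ΣN' = 305.5 kN/m; ΣW sinα = 101.5 kN/m
Resisting = 63.1 + 305.5·tan26.3° = 63.1 + 151.0 = 214.1 kN/m
FS = 214.1 / 101.5 = 2.110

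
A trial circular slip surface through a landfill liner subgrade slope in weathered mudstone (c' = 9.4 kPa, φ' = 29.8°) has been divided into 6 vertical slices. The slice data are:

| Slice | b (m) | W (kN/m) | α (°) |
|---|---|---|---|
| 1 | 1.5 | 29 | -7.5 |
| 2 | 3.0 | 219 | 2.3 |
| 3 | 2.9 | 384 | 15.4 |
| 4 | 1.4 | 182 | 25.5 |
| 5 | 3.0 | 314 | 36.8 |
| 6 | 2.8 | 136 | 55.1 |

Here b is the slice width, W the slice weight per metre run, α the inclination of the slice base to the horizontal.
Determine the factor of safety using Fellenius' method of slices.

Ordinary method of slices: FS = Σ[c'·Δl_i + (W_i cosα_i)·tanφ'] / Σ W_i sinα_i, with Δl_i = b_i / cosα_i.
Slice 1: Δl = 1.5/cos(-7.5°) = 1.513 m; N'_1 = 29·cos(-7.5°) = 28.8; c'Δl = 14.22; W sinα = -3.8
Slice 2: Δl = 3.0/cos2.3° = 3.002 m; N'_2 = 219·cos2.3° = 218.8; c'Δl = 28.22; W sinα = 8.8
Slice 3: Δl = 2.9/cos15.4° = 3.008 m; N'_3 = 384·cos15.4° = 370.2; c'Δl = 28.28; W sinα = 102.0
Slice 4: Δl = 1.4/cos25.5° = 1.551 m; N'_4 = 182·cos25.5° = 164.3; c'Δl = 14.58; W sinα = 78.4
Slice 5: Δl = 3.0/cos36.8° = 3.747 m; N'_5 = 314·cos36.8° = 251.4; c'Δl = 35.22; W sinα = 188.1
Slice 6: Δl = 2.8/cos55.1° = 4.894 m; N'_6 = 136·cos55.1° = 77.8; c'Δl = 46.00; W sinα = 111.5
Σc'Δl = 166.5 kN/m; ΣN' = 1111.3 kN/m; ΣW sinα = 485.0 kN/m
Resisting = 166.5 + 1111.3·tan29.8° = 166.5 + 636.4 = 803.0 kN/m
FS = 803.0 / 485.0 = 1.656

FS = 1.66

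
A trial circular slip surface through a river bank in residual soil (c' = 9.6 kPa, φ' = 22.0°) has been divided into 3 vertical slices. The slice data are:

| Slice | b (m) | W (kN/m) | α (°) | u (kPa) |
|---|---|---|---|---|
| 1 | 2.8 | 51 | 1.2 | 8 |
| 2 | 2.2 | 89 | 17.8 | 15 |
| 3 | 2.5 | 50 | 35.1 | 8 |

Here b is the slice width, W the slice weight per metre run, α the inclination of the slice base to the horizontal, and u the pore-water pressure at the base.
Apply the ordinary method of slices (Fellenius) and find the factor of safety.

FS = 2.05

Ordinary method of slices: FS = Σ[c'·Δl_i + (W_i cosα_i − u_i·Δl_i)·tanφ'] / Σ W_i sinα_i, with Δl_i = b_i / cosα_i.
Slice 1: Δl = 2.8/cos1.2° = 2.801 m; N'_1 = 51·cos1.2° − 8·2.801 = 28.6; c'Δl = 26.89; W sinα = 1.1
Slice 2: Δl = 2.2/cos17.8° = 2.311 m; N'_2 = 89·cos17.8° − 15·2.311 = 50.1; c'Δl = 22.18; W sinα = 27.2
Slice 3: Δl = 2.5/cos35.1° = 3.056 m; N'_3 = 50·cos35.1° − 8·3.056 = 16.5; c'Δl = 29.33; W sinα = 28.8
Σc'Δl = 78.4 kN/m; ΣN' = 95.1 kN/m; ΣW sinα = 57.0 kN/m
Resisting = 78.4 + 95.1·tan22.0° = 78.4 + 38.4 = 116.8 kN/m
FS = 116.8 / 57.0 = 2.049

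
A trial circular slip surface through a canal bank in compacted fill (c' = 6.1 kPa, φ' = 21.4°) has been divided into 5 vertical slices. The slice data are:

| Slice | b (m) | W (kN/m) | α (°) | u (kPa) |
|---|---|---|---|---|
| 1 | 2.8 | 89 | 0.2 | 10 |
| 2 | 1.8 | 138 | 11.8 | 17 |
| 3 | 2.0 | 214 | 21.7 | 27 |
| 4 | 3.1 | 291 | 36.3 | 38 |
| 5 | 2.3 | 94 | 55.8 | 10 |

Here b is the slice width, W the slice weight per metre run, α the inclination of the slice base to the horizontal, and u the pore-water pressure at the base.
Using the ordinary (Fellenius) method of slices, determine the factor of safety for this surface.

FS = 0.70

Ordinary method of slices: FS = Σ[c'·Δl_i + (W_i cosα_i − u_i·Δl_i)·tanφ'] / Σ W_i sinα_i, with Δl_i = b_i / cosα_i.
Slice 1: Δl = 2.8/cos0.2° = 2.800 m; N'_1 = 89·cos0.2° − 10·2.800 = 61.0; c'Δl = 17.08; W sinα = 0.3
Slice 2: Δl = 1.8/cos11.8° = 1.839 m; N'_2 = 138·cos11.8° − 17·1.839 = 103.8; c'Δl = 11.22; W sinα = 28.2
Slice 3: Δl = 2.0/cos21.7° = 2.153 m; N'_3 = 214·cos21.7° − 27·2.153 = 140.7; c'Δl = 13.13; W sinα = 79.1
Slice 4: Δl = 3.1/cos36.3° = 3.846 m; N'_4 = 291·cos36.3° − 38·3.846 = 88.4; c'Δl = 23.46; W sinα = 172.3
Slice 5: Δl = 2.3/cos55.8° = 4.092 m; N'_5 = 94·cos55.8° − 10·4.092 = 11.9; c'Δl = 24.96; W sinα = 77.7
Σc'Δl = 89.9 kN/m; ΣN' = 405.8 kN/m; ΣW sinα = 357.7 kN/m
Resisting = 89.9 + 405.8·tan21.4° = 89.9 + 159.0 = 248.9 kN/m
FS = 248.9 / 357.7 = 0.696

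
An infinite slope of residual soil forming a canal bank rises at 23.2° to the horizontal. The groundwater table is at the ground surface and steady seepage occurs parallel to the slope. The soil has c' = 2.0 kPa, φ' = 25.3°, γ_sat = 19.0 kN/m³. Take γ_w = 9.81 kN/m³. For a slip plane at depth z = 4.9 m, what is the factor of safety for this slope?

With seepage parallel to the slope and the water table at the surface, the effective normal stress on the slip plane uses the buoyant unit weight γ' = γ_sat − γ_w while the driving shear stress uses γ_sat:
FS = [c' + γ' z cos²β tanφ'] / [γ_sat z sinβ cosβ]
γ' = 19.0 − 9.81 = 9.19 kN/m³
Numerator = 2.0 + 9.19·4.9·cos²23.2°·tan25.3° = 2.0 + 9.19·4.9·0.8448·0.4727 = 19.983 kPa
Denominator = 19.0·4.9·sin23.2°·cos23.2° = 19.0·4.9·0.3939·0.9191 = 33.710 kPa
FS = 19.983 / 33.710 = 0.593

FS = 0.59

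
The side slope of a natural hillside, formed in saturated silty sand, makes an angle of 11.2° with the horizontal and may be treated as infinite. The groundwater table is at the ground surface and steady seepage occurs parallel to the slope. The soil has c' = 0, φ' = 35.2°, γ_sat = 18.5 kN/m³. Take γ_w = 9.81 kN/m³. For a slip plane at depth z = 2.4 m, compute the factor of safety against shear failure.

FS = 1.67

With seepage parallel to the slope and the water table at the surface, the effective normal stress on the slip plane uses the buoyant unit weight γ' = γ_sat − γ_w while the driving shear stress uses γ_sat:
FS = [c' + γ' z cos²β tanφ'] / [γ_sat z sinβ cosβ]
(For c' = 0 this reduces to FS = (γ'/γ_sat)·tanφ'/tanβ.)
γ' = 18.5 − 9.81 = 8.69 kN/m³
Numerator = 0.0 + 8.69·2.4·cos²11.2°·tan35.2° = 0.0 + 8.69·2.4·0.9623·0.7054 = 14.157 kPa
Denominator = 18.5·2.4·sin11.2°·cos11.2° = 18.5·2.4·0.1942·0.9810 = 8.460 kPa
FS = 14.157 / 8.460 = 1.673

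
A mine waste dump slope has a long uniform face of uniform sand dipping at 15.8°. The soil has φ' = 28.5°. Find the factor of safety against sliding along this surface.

For a dry cohesionless infinite slope the factor of safety is FS = tanφ' / tanβ.
FS = tan28.5° / tan15.8° = 0.5430 / 0.2830 = 1.919

FS = 1.92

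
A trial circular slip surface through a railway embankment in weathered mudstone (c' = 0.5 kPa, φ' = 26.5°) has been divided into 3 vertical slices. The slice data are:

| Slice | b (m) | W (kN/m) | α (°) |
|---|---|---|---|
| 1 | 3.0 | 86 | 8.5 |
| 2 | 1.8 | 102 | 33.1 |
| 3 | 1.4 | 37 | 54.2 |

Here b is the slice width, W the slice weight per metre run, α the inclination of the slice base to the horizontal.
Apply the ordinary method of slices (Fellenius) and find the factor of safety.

Ordinary method of slices: FS = Σ[c'·Δl_i + (W_i cosα_i)·tanφ'] / Σ W_i sinα_i, with Δl_i = b_i / cosα_i.
Slice 1: Δl = 3.0/cos8.5° = 3.033 m; N'_1 = 86·cos8.5° = 85.1; c'Δl = 1.52; W sinα = 12.7
Slice 2: Δl = 1.8/cos33.1° = 2.149 m; N'_2 = 102·cos33.1° = 85.4; c'Δl = 1.07; W sinα = 55.7
Slice 3: Δl = 1.4/cos54.2° = 2.393 m; N'_3 = 37·cos54.2° = 21.6; c'Δl = 1.20; W sinα = 30.0
Σc'Δl = 3.8 kN/m; ΣN' = 192.1 kN/m; ΣW sinα = 98.4 kN/m
Resisting = 3.8 + 192.1·tan26.5° = 3.8 + 95.8 = 99.6 kN/m
FS = 99.6 / 98.4 = 1.012

FS = 1.01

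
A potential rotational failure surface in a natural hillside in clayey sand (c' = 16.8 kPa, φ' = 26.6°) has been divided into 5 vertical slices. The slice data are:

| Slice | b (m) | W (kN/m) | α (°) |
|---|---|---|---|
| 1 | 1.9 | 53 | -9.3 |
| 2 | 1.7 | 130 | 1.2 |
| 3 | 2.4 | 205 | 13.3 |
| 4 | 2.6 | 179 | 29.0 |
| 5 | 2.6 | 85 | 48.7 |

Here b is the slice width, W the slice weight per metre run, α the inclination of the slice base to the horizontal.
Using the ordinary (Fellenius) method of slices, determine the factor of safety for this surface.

FS = 2.69

Ordinary method of slices: FS = Σ[c'·Δl_i + (W_i cosα_i)·tanφ'] / Σ W_i sinα_i, with Δl_i = b_i / cosα_i.
Slice 1: Δl = 1.9/cos(-9.3°) = 1.925 m; N'_1 = 53·cos(-9.3°) = 52.3; c'Δl = 32.35; W sinα = -8.6
Slice 2: Δl = 1.7/cos1.2° = 1.700 m; N'_2 = 130·cos1.2° = 130.0; c'Δl = 28.57; W sinα = 2.7
Slice 3: Δl = 2.4/cos13.3° = 2.466 m; N'_3 = 205·cos13.3° = 199.5; c'Δl = 41.43; W sinα = 47.2
Slice 4: Δl = 2.6/cos29.0° = 2.973 m; N'_4 = 179·cos29.0° = 156.6; c'Δl = 49.94; W sinα = 86.8
Slice 5: Δl = 2.6/cos48.7° = 3.939 m; N'_5 = 85·cos48.7° = 56.1; c'Δl = 66.18; W sinα = 63.9
Σc'Δl = 218.5 kN/m; ΣN' = 594.4 kN/m; ΣW sinα = 192.0 kN/m
Resisting = 218.5 + 594.4·tan26.6° = 218.5 + 297.7 = 516.1 kN/m
FS = 516.1 / 192.0 = 2.689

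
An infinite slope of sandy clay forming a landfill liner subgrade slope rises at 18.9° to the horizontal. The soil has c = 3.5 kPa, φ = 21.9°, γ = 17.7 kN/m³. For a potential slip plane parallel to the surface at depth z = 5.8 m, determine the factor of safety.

FS = 1.29

For an infinite slope with a slip plane parallel to the surface (no pore pressure): FS = [c + γz cos²β tanφ] / [γz sinβ cosβ].
γz = 17.7·5.8 = 102.66 kN/m²
Numerator = 3.5 + 102.66·cos²18.9°·tan21.9° = 3.5 + 102.66·0.8951·0.4020 = 40.439 kPa
Denominator = 102.66·sin18.9°·cos18.9° = 102.66·0.3239·0.9461 = 31.461 kPa
FS = 40.439 / 31.461 = 1.285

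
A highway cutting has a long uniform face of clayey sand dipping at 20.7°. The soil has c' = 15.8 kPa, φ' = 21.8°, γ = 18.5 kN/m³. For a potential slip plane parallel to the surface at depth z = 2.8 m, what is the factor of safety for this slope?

For an infinite slope with a slip plane parallel to the surface (no pore pressure): FS = [c' + γz cos²β tanφ'] / [γz sinβ cosβ].
γz = 18.5·2.8 = 51.80 kN/m²
Numerator = 15.8 + 51.80·cos²20.7°·tan21.8° = 15.8 + 51.80·0.8751·0.4000 = 33.930 kPa
Denominator = 51.80·sin20.7°·cos20.7° = 51.80·0.3535·0.9354 = 17.128 kPa
FS = 33.930 / 17.128 = 1.981

FS = 1.98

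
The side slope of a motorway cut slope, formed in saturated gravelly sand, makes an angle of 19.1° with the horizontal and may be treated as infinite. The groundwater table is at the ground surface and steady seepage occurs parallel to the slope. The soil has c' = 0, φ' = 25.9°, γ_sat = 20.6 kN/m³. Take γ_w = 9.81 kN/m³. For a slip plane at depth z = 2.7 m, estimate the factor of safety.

With seepage parallel to the slope and the water table at the surface, the effective normal stress on the slip plane uses the buoyant unit weight γ' = γ_sat − γ_w while the driving shear stress uses γ_sat:
FS = [c' + γ' z cos²β tanφ'] / [γ_sat z sinβ cosβ]
(For c' = 0 this reduces to FS = (γ'/γ_sat)·tanφ'/tanβ.)
γ' = 20.6 − 9.81 = 10.79 kN/m³
Numerator = 0.0 + 10.79·2.7·cos²19.1°·tan25.9° = 0.0 + 10.79·2.7·0.8929·0.4856 = 12.632 kPa
Denominator = 20.6·2.7·sin19.1°·cos19.1° = 20.6·2.7·0.3272·0.9449 = 17.198 kPa
FS = 12.632 / 17.198 = 0.734

FS = 0.73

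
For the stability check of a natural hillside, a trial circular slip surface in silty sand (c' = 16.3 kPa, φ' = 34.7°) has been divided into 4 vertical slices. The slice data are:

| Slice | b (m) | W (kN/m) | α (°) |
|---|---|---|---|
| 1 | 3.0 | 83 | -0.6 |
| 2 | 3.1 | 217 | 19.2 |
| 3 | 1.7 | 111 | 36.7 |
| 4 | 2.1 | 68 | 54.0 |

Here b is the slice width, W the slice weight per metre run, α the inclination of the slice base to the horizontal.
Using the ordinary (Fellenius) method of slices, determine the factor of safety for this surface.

Ordinary method of slices: FS = Σ[c'·Δl_i + (W_i cosα_i)·tanφ'] / Σ W_i sinα_i, with Δl_i = b_i / cosα_i.
Slice 1: Δl = 3.0/cos(-0.6°) = 3.000 m; N'_1 = 83·cos(-0.6°) = 83.0; c'Δl = 48.90; W sinα = -0.9
Slice 2: Δl = 3.1/cos19.2° = 3.283 m; N'_2 = 217·cos19.2° = 204.9; c'Δl = 53.51; W sinα = 71.4
Slice 3: Δl = 1.7/cos36.7° = 2.120 m; N'_3 = 111·cos36.7° = 89.0; c'Δl = 34.56; W sinα = 66.3
Slice 4: Δl = 2.1/cos54.0° = 3.573 m; N'_4 = 68·cos54.0° = 40.0; c'Δl = 58.24; W sinα = 55.0
Σc'Δl = 195.2 kN/m; ΣN' = 416.9 kN/m; ΣW sinα = 191.8 kN/m
Resisting = 195.2 + 416.9·tan34.7° = 195.2 + 288.7 = 483.9 kN/m
FS = 483.9 / 191.8 = 2.522

FS = 2.52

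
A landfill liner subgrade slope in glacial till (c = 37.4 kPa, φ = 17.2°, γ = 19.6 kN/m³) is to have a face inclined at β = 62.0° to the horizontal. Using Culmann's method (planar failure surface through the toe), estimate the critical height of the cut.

Culmann's analysis gives the critical failure plane at α_cr = (β + φ)/2 = (62.0 + 17.2)/2 = 39.6°, and the critical height
H_c = (4c/γ) · sinβ cosφ / [1 − cos(β − φ)]
    = (4·37.4/19.6) · sin62.0°·cos17.2° / [1 − cos(44.8°)]
    = 7.633 · 0.8829·0.9553 / [1 − 0.7096]
    = 7.633 · 0.8435 / 0.2904
    = 22.17 m

H_c = 22.17 m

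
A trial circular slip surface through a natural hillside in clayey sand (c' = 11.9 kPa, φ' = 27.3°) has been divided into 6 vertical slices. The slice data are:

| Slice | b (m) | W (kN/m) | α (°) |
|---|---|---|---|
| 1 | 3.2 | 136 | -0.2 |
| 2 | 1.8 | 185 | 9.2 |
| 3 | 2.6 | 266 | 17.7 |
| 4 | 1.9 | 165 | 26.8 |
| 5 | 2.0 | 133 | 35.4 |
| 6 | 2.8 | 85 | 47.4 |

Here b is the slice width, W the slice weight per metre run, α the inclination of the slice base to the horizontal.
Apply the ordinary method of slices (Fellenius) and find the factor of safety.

Ordinary method of slices: FS = Σ[c'·Δl_i + (W_i cosα_i)·tanφ'] / Σ W_i sinα_i, with Δl_i = b_i / cosα_i.
Slice 1: Δl = 3.2/cos(-0.2°) = 3.200 m; N'_1 = 136·cos(-0.2°) = 136.0; c'Δl = 38.08; W sinα = -0.5
Slice 2: Δl = 1.8/cos9.2° = 1.823 m; N'_2 = 185·cos9.2° = 182.6; c'Δl = 21.70; W sinα = 29.6
Slice 3: Δl = 2.6/cos17.7° = 2.729 m; N'_3 = 266·cos17.7° = 253.4; c'Δl = 32.48; W sinα = 80.9
Slice 4: Δl = 1.9/cos26.8° = 2.129 m; N'_4 = 165·cos26.8° = 147.3; c'Δl = 25.33; W sinα = 74.4
Slice 5: Δl = 2.0/cos35.4° = 2.454 m; N'_5 = 133·cos35.4° = 108.4; c'Δl = 29.20; W sinα = 77.0
Slice 6: Δl = 2.8/cos47.4° = 4.137 m; N'_6 = 85·cos47.4° = 57.5; c'Δl = 49.23; W sinα = 62.6
Σc'Δl = 196.0 kN/m; ΣN' = 885.3 kN/m; ΣW sinα = 324.0 kN/m
Resisting = 196.0 + 885.3·tan27.3° = 196.0 + 456.9 = 652.9 kN/m
FS = 652.9 / 324.0 = 2.015

FS = 2.02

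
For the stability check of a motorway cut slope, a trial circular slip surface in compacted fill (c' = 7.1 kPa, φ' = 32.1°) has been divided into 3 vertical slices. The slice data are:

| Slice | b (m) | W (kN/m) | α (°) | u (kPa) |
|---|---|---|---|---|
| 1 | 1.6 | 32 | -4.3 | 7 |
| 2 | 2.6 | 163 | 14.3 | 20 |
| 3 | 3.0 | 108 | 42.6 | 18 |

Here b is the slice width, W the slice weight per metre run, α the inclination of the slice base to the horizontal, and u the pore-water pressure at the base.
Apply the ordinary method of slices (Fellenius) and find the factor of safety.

Ordinary method of slices: FS = Σ[c'·Δl_i + (W_i cosα_i − u_i·Δl_i)·tanφ'] / Σ W_i sinα_i, with Δl_i = b_i / cosα_i.
Slice 1: Δl = 1.6/cos(-4.3°) = 1.605 m; N'_1 = 32·cos(-4.3°) − 7·1.605 = 20.7; c'Δl = 11.39; W sinα = -2.4
Slice 2: Δl = 2.6/cos14.3° = 2.683 m; N'_2 = 163·cos14.3° − 20·2.683 = 104.3; c'Δl = 19.05; W sinα = 40.3
Slice 3: Δl = 3.0/cos42.6° = 4.076 m; N'_3 = 108·cos42.6° − 18·4.076 = 6.1; c'Δl = 28.94; W sinα = 73.1
Σc'Δl = 59.4 kN/m; ΣN' = 131.1 kN/m; ΣW sinα = 111.0 kN/m
Resisting = 59.4 + 131.1·tan32.1° = 59.4 + 82.2 = 141.6 kN/m
FS = 141.6 / 111.0 = 1.276

FS = 1.28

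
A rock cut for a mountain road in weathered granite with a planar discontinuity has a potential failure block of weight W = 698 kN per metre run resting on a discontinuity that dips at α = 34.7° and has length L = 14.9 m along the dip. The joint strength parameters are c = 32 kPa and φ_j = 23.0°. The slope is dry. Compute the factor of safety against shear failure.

Resolving the block weight along and normal to the plane and applying the Mohr–Coulomb strength on the joint:
N' = W cosα = 698·cos34.7° = 573.9 kN/m
Driving force T = W sinα = 698·sin34.7° = 397.4 kN/m
Resisting force R = c·L + N'·tanφ_j = 32·14.9 + 573.9·tan23.0° = 476.8 + 243.6 = 720.4 kN/m
FS = R / T = 720.4 / 397.4 = 1.813

FS = 1.81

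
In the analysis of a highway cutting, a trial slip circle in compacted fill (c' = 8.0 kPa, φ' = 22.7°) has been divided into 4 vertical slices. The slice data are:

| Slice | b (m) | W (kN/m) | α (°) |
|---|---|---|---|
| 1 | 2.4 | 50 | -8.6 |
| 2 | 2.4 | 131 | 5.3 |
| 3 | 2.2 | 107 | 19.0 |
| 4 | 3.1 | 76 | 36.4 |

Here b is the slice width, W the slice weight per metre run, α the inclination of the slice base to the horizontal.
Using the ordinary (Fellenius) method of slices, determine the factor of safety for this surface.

FS = 2.74

Ordinary method of slices: FS = Σ[c'·Δl_i + (W_i cosα_i)·tanφ'] / Σ W_i sinα_i, with Δl_i = b_i / cosα_i.
Slice 1: Δl = 2.4/cos(-8.6°) = 2.427 m; N'_1 = 50·cos(-8.6°) = 49.4; c'Δl = 19.42; W sinα = -7.5
Slice 2: Δl = 2.4/cos5.3° = 2.410 m; N'_2 = 131·cos5.3° = 130.4; c'Δl = 19.28; W sinα = 12.1
Slice 3: Δl = 2.2/cos19.0° = 2.327 m; N'_3 = 107·cos19.0° = 101.2; c'Δl = 18.61; W sinα = 34.8
Slice 4: Δl = 3.1/cos36.4° = 3.851 m; N'_4 = 76·cos36.4° = 61.2; c'Δl = 30.81; W sinα = 45.1
Σc'Δl = 88.1 kN/m; ΣN' = 342.2 kN/m; ΣW sinα = 84.6 kN/m
Resisting = 88.1 + 342.2·tan22.7° = 88.1 + 143.2 = 231.3 kN/m
FS = 231.3 / 84.6 = 2.735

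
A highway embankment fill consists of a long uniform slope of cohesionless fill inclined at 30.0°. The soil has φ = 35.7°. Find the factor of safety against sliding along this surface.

FS = 1.24

For a dry cohesionless infinite slope the factor of safety is FS = tanφ / tanβ.
FS = tan35.7° / tan30.0° = 0.7186 / 0.5774 = 1.245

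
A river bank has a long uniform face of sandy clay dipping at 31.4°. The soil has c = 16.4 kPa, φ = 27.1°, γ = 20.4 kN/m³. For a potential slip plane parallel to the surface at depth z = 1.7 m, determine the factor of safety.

For an infinite slope with a slip plane parallel to the surface (no pore pressure): FS = [c + γz cos²β tanφ] / [γz sinβ cosβ].
γz = 20.4·1.7 = 34.68 kN/m²
Numerator = 16.4 + 34.68·cos²31.4°·tan27.1° = 16.4 + 34.68·0.7285·0.5117 = 29.329 kPa
Denominator = 34.68·sin31.4°·cos31.4° = 34.68·0.5210·0.8536 = 15.422 kPa
FS = 29.329 / 15.422 = 1.902

FS = 1.90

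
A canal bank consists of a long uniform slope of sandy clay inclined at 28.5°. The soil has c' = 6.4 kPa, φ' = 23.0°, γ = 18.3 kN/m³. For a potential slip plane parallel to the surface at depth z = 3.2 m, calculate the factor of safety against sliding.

FS = 1.04

For an infinite slope with a slip plane parallel to the surface (no pore pressure): FS = [c' + γz cos²β tanφ'] / [γz sinβ cosβ].
γz = 18.3·3.2 = 58.56 kN/m²
Numerator = 6.4 + 58.56·cos²28.5°·tan23.0° = 6.4 + 58.56·0.7723·0.4245 = 25.598 kPa
Denominator = 58.56·sin28.5°·cos28.5° = 58.56·0.4772·0.8788 = 24.556 kPa
FS = 25.598 / 24.556 = 1.042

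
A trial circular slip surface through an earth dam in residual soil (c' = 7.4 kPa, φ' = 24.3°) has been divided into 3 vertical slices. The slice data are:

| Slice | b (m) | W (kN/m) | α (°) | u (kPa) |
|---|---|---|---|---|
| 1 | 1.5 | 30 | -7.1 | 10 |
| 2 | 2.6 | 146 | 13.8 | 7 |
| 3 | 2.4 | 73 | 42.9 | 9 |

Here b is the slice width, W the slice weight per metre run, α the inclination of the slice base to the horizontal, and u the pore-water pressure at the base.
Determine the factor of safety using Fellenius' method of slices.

FS = 1.59

Ordinary method of slices: FS = Σ[c'·Δl_i + (W_i cosα_i − u_i·Δl_i)·tanφ'] / Σ W_i sinα_i, with Δl_i = b_i / cosα_i.
Slice 1: Δl = 1.5/cos(-7.1°) = 1.512 m; N'_1 = 30·cos(-7.1°) − 10·1.512 = 14.7; c'Δl = 11.19; W sinα = -3.7
Slice 2: Δl = 2.6/cos13.8° = 2.677 m; N'_2 = 146·cos13.8° − 7·2.677 = 123.0; c'Δl = 19.81; W sinα = 34.8
Slice 3: Δl = 2.4/cos42.9° = 3.276 m; N'_3 = 73·cos42.9° − 9·3.276 = 24.0; c'Δl = 24.24; W sinα = 49.7
Σc'Δl = 55.2 kN/m; ΣN' = 161.7 kN/m; ΣW sinα = 80.8 kN/m
Resisting = 55.2 + 161.7·tan24.3° = 55.2 + 73.0 = 128.2 kN/m
FS = 128.2 / 80.8 = 1.587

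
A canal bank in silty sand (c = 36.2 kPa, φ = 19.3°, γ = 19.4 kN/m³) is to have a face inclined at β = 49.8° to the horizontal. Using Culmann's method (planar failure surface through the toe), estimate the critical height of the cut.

Culmann's analysis gives the critical failure plane at α_cr = (β + φ)/2 = (49.8 + 19.3)/2 = 34.5°, and the critical height
H_c = (4c/γ) · sinβ cosφ / [1 − cos(β − φ)]
    = (4·36.2/19.4) · sin49.8°·cos19.3° / [1 − cos(30.5°)]
    = 7.464 · 0.7638·0.9438 / [1 − 0.8616]
    = 7.464 · 0.7209 / 0.1384
    = 38.88 m

H_c = 38.88 m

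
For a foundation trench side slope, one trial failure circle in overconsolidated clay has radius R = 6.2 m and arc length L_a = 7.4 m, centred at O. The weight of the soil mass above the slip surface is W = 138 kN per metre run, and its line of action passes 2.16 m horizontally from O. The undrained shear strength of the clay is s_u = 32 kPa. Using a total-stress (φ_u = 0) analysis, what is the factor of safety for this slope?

Taking moments about the centre O, the resisting moment is provided by the undrained shear strength acting along the arc:
M_R = s_u·L_a·R = 32·7.40·6.2 = 1468.2 kN·m/m
M_D = W·d = 138·2.16 = 298.1 kN·m/m
FS = M_R / M_D = 1468.2 / 298.1 = 4.925

FS = 4.93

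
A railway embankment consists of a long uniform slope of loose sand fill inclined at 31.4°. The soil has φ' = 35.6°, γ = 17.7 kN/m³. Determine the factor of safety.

FS = 1.17

For a dry cohesionless infinite slope the factor of safety is FS = tanφ' / tanβ.
FS = tan35.6° / tan31.4° = 0.7159 / 0.6104 = 1.173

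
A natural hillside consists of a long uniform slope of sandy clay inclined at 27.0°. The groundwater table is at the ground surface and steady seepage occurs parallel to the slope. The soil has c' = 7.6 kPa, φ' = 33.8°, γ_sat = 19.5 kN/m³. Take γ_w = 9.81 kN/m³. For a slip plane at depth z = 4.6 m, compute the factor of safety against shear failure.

With seepage parallel to the slope and the water table at the surface, the effective normal stress on the slip plane uses the buoyant unit weight γ' = γ_sat − γ_w while the driving shear stress uses γ_sat:
FS = [c' + γ' z cos²β tanφ'] / [γ_sat z sinβ cosβ]
γ' = 19.5 − 9.81 = 9.69 kN/m³
Numerator = 7.6 + 9.69·4.6·cos²27.0°·tan33.8° = 7.6 + 9.69·4.6·0.7939·0.6694 = 31.290 kPa
Denominator = 19.5·4.6·sin27.0°·cos27.0° = 19.5·4.6·0.4540·0.8910 = 36.284 kPa
FS = 31.290 / 36.284 = 0.862

FS = 0.86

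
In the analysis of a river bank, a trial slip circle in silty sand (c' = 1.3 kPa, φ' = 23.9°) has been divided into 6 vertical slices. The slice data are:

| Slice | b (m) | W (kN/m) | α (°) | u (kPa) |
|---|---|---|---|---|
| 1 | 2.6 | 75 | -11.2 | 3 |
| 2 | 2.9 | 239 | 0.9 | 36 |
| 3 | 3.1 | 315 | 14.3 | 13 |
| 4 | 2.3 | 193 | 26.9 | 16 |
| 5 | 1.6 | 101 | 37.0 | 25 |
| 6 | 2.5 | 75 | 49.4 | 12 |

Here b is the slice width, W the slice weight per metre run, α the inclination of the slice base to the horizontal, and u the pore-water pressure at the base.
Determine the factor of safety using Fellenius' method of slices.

FS = 1.10

Ordinary method of slices: FS = Σ[c'·Δl_i + (W_i cosα_i − u_i·Δl_i)·tanφ'] / Σ W_i sinα_i, with Δl_i = b_i / cosα_i.
Slice 1: Δl = 2.6/cos(-11.2°) = 2.650 m; N'_1 = 75·cos(-11.2°) − 3·2.650 = 65.6; c'Δl = 3.45; W sinα = -14.6
Slice 2: Δl = 2.9/cos0.9° = 2.900 m; N'_2 = 239·cos0.9° − 36·2.900 = 134.6; c'Δl = 3.77; W sinα = 3.8
Slice 3: Δl = 3.1/cos14.3° = 3.199 m; N'_3 = 315·cos14.3° − 13·3.199 = 263.7; c'Δl = 4.16; W sinα = 77.8
Slice 4: Δl = 2.3/cos26.9° = 2.579 m; N'_4 = 193·cos26.9° − 16·2.579 = 130.9; c'Δl = 3.35; W sinα = 87.3
Slice 5: Δl = 1.6/cos37.0° = 2.003 m; N'_5 = 101·cos37.0° − 25·2.003 = 30.6; c'Δl = 2.60; W sinα = 60.8
Slice 6: Δl = 2.5/cos49.4° = 3.842 m; N'_6 = 75·cos49.4° − 12·3.842 = 2.7; c'Δl = 4.99; W sinα = 56.9
Σc'Δl = 22.3 kN/m; ΣN' = 628.0 kN/m; ΣW sinα = 272.0 kN/m
Resisting = 22.3 + 628.0·tan23.9° = 22.3 + 278.3 = 300.6 kN/m
FS = 300.6 / 272.0 = 1.105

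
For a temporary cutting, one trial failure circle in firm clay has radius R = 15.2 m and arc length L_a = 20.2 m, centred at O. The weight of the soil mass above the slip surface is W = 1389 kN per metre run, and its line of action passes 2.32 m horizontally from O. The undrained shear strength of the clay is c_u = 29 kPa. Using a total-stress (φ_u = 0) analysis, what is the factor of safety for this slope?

FS = 2.76

Taking moments about the centre O, the resisting moment is provided by the undrained shear strength acting along the arc:
M_R = c_u·L_a·R = 29·20.20·15.2 = 8904.2 kN·m/m
M_D = W·d = 1389·2.32 = 3222.5 kN·m/m
FS = M_R / M_D = 8904.2 / 3222.5 = 2.763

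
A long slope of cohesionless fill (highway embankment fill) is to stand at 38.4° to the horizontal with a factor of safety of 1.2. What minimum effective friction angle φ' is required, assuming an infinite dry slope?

φ' = 43.6°

FS = tanφ'/tanβ ⇒ tanφ' = FS · tanβ = 1.2 · tan38.4° = 0.9511
φ' = arctan(0.9511) = 43.56°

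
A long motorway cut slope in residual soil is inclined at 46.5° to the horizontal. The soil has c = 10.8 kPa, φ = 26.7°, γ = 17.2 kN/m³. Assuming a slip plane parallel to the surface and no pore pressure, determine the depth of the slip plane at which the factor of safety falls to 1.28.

Setting FS = 1.28 in FS = [c + γz cos²β tanφ] / [γz sinβ cosβ] and solving for z:
z = c / [γ cosβ (FS·sinβ − cosβ·tanφ)]
  = 10.8 / [17.2·cos46.5°·(1.28·sin46.5° − cos46.5°·tan26.7°)]
  = 10.8 / [17.2·0.6884·(1.28·0.7254 − 0.6884·0.5029)]
  = 10.8 / 6.8939 = 1.567 m

z = 1.57 m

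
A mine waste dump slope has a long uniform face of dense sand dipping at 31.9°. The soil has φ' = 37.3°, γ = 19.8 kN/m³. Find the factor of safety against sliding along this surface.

FS = 1.22

For a dry cohesionless infinite slope the factor of safety is FS = tanφ' / tanβ.
FS = tan37.3° / tan31.9° = 0.7618 / 0.6224 = 1.224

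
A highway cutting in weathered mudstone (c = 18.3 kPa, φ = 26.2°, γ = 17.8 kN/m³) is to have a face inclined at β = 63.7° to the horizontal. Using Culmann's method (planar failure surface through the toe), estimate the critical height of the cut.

Culmann's analysis gives the critical failure plane at α_cr = (β + φ)/2 = (63.7 + 26.2)/2 = 45.0°, and the critical height
H_c = (4c/γ) · sinβ cosφ / [1 − cos(β − φ)]
    = (4·18.3/17.8) · sin63.7°·cos26.2° / [1 − cos(37.5°)]
    = 4.112 · 0.8965·0.8973 / [1 − 0.7934]
    = 4.112 · 0.8044 / 0.2066
    = 16.01 m

H_c = 16.01 m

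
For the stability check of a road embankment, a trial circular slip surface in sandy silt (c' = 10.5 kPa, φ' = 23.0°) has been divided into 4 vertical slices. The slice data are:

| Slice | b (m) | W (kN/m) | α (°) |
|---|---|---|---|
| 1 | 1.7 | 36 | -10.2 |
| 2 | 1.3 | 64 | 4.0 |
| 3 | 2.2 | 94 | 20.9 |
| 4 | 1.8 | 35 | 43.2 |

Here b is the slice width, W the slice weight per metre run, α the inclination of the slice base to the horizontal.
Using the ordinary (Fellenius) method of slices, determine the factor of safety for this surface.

FS = 3.11

Ordinary method of slices: FS = Σ[c'·Δl_i + (W_i cosα_i)·tanφ'] / Σ W_i sinα_i, with Δl_i = b_i / cosα_i.
Slice 1: Δl = 1.7/cos(-10.2°) = 1.727 m; N'_1 = 36·cos(-10.2°) = 35.4; c'Δl = 18.14; W sinα = -6.4
Slice 2: Δl = 1.3/cos4.0° = 1.303 m; N'_2 = 64·cos4.0° = 63.8; c'Δl = 13.68; W sinα = 4.5
Slice 3: Δl = 2.2/cos20.9° = 2.355 m; N'_3 = 94·cos20.9° = 87.8; c'Δl = 24.73; W sinα = 33.5
Slice 4: Δl = 1.8/cos43.2° = 2.469 m; N'_4 = 35·cos43.2° = 25.5; c'Δl = 25.93; W sinα = 24.0
Σc'Δl = 82.5 kN/m; ΣN' = 212.6 kN/m; ΣW sinα = 55.6 kN/m
Resisting = 82.5 + 212.6·tan23.0° = 82.5 + 90.2 = 172.7 kN/m
FS = 172.7 / 55.6 = 3.107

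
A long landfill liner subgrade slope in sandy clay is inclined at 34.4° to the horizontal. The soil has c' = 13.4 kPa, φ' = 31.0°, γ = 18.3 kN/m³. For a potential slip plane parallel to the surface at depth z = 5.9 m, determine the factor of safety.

FS = 1.14

For an infinite slope with a slip plane parallel to the surface (no pore pressure): FS = [c' + γz cos²β tanφ'] / [γz sinβ cosβ].
γz = 18.3·5.9 = 107.97 kN/m²
Numerator = 13.4 + 107.97·cos²34.4°·tan31.0° = 13.4 + 107.97·0.6808·0.6009 = 57.568 kPa
Denominator = 107.97·sin34.4°·cos34.4° = 107.97·0.5650·0.8251 = 50.332 kPa
FS = 57.568 / 50.332 = 1.144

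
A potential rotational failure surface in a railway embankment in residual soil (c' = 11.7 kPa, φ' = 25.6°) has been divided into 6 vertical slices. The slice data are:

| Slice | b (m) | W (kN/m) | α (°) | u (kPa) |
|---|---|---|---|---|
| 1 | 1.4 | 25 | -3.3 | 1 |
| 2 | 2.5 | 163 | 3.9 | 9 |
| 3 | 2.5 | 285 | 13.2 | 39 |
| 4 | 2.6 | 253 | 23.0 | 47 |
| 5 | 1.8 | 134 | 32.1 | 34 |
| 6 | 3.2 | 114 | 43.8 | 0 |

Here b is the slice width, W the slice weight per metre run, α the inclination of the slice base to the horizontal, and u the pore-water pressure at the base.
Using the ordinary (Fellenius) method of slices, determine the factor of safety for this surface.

FS = 1.41

Ordinary method of slices: FS = Σ[c'·Δl_i + (W_i cosα_i − u_i·Δl_i)·tanφ'] / Σ W_i sinα_i, with Δl_i = b_i / cosα_i.
Slice 1: Δl = 1.4/cos(-3.3°) = 1.402 m; N'_1 = 25·cos(-3.3°) − 1·1.402 = 23.6; c'Δl = 16.41; W sinα = -1.4
Slice 2: Δl = 2.5/cos3.9° = 2.506 m; N'_2 = 163·cos3.9° − 9·2.506 = 140.1; c'Δl = 29.32; W sinα = 11.1
Slice 3: Δl = 2.5/cos13.2° = 2.568 m; N'_3 = 285·cos13.2° − 39·2.568 = 177.3; c'Δl = 30.04; W sinα = 65.1
Slice 4: Δl = 2.6/cos23.0° = 2.825 m; N'_4 = 253·cos23.0° − 47·2.825 = 100.1; c'Δl = 33.05; W sinα = 98.9
Slice 5: Δl = 1.8/cos32.1° = 2.125 m; N'_5 = 134·cos32.1° − 34·2.125 = 41.3; c'Δl = 24.86; W sinα = 71.2
Slice 6: Δl = 3.2/cos43.8° = 4.434 m; N'_6 = 114·cos43.8° − 0·4.434 = 82.3; c'Δl = 51.87; W sinα = 78.9
Σc'Δl = 185.5 kN/m; ΣN' = 564.6 kN/m; ΣW sinα = 323.7 kN/m
Resisting = 185.5 + 564.6·tan25.6° = 185.5 + 270.5 = 456.1 kN/m
FS = 456.1 / 323.7 = 1.409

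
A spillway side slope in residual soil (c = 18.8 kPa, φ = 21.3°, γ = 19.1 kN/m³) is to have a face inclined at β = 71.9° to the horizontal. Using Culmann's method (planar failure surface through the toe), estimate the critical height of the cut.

H_c = 9.55 m

Culmann's analysis gives the critical failure plane at α_cr = (β + φ)/2 = (71.9 + 21.3)/2 = 46.6°, and the critical height
H_c = (4c/γ) · sinβ cosφ / [1 − cos(β − φ)]
    = (4·18.8/19.1) · sin71.9°·cos21.3° / [1 − cos(50.6°)]
    = 3.937 · 0.9505·0.9317 / [1 − 0.6347]
    = 3.937 · 0.8856 / 0.3653
    = 9.55 m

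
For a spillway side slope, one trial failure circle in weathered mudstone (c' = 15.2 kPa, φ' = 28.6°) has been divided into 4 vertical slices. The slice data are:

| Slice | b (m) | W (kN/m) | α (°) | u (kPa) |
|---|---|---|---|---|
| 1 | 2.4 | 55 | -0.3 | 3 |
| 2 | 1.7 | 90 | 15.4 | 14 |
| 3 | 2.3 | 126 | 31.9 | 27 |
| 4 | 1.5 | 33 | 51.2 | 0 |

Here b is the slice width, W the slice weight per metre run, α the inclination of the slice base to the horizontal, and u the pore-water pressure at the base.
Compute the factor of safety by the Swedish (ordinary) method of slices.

FS = 1.99

Ordinary method of slices: FS = Σ[c'·Δl_i + (W_i cosα_i − u_i·Δl_i)·tanφ'] / Σ W_i sinα_i, with Δl_i = b_i / cosα_i.
Slice 1: Δl = 2.4/cos(-0.3°) = 2.400 m; N'_1 = 55·cos(-0.3°) − 3·2.400 = 47.8; c'Δl = 36.48; W sinα = -0.3
Slice 2: Δl = 1.7/cos15.4° = 1.763 m; N'_2 = 90·cos15.4° − 14·1.763 = 62.1; c'Δl = 26.80; W sinα = 23.9
Slice 3: Δl = 2.3/cos31.9° = 2.709 m; N'_3 = 126·cos31.9° − 27·2.709 = 33.8; c'Δl = 41.18; W sinα = 66.6
Slice 4: Δl = 1.5/cos51.2° = 2.394 m; N'_4 = 33·cos51.2° − 0·2.394 = 20.7; c'Δl = 36.39; W sinα = 25.7
Σc'Δl = 140.8 kN/m; ΣN' = 164.4 kN/m; ΣW sinα = 115.9 kN/m
Resisting = 140.8 + 164.4·tan28.6° = 140.8 + 89.6 = 230.5 kN/m
FS = 230.5 / 115.9 = 1.988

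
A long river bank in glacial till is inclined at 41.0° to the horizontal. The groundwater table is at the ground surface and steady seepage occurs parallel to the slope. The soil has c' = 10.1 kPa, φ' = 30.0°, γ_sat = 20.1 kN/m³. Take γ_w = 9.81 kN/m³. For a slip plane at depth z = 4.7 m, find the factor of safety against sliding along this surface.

With seepage parallel to the slope and the water table at the surface, the effective normal stress on the slip plane uses the buoyant unit weight γ' = γ_sat − γ_w while the driving shear stress uses γ_sat:
FS = [c' + γ' z cos²β tanφ'] / [γ_sat z sinβ cosβ]
γ' = 20.1 − 9.81 = 10.29 kN/m³
Numerator = 10.1 + 10.29·4.7·cos²41.0°·tan30.0° = 10.1 + 10.29·4.7·0.5696·0.5774 = 26.004 kPa
Denominator = 20.1·4.7·sin41.0°·cos41.0° = 20.1·4.7·0.6561·0.7547 = 46.775 kPa
FS = 26.004 / 46.775 = 0.556

FS = 0.56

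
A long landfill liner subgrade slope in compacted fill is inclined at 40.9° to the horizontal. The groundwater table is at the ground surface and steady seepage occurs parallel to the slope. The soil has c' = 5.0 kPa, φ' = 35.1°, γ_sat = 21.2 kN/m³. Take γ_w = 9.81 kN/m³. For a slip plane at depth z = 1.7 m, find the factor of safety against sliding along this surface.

FS = 0.72

With seepage parallel to the slope and the water table at the surface, the effective normal stress on the slip plane uses the buoyant unit weight γ' = γ_sat − γ_w while the driving shear stress uses γ_sat:
FS = [c' + γ' z cos²β tanφ'] / [γ_sat z sinβ cosβ]
γ' = 21.2 − 9.81 = 11.39 kN/m³
Numerator = 5.0 + 11.39·1.7·cos²40.9°·tan35.1° = 5.0 + 11.39·1.7·0.5713·0.7028 = 12.775 kPa
Denominator = 21.2·1.7·sin40.9°·cos40.9° = 21.2·1.7·0.6547·0.7559 = 17.836 kPa
FS = 12.775 / 17.836 = 0.716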